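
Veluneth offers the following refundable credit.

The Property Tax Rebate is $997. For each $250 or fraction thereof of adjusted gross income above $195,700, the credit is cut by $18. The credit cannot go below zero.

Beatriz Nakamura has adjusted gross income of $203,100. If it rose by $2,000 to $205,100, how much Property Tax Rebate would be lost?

At $203,100 — income exceeds $195,700 by $7,400, which is 30 full-or-partial $250 increments; reduction = 30 × $18 = $540, leaving $457.
At $205,100 — income exceeds $195,700 by $9,400, which is 38 full-or-partial $250 increments; reduction = 38 × $18 = $684, leaving $313.
Lost: $457 − $313 = $144.

$144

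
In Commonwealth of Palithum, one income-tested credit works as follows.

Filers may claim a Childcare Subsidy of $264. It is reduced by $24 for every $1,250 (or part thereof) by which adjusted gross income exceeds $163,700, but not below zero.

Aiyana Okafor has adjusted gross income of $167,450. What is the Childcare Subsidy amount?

Childcare Subsidy: income exceeds $163,700 by $3,750, which is 3 full-or-partial $1,250 increments; reduction = 3 × $24 = $72, leaving $192.

$192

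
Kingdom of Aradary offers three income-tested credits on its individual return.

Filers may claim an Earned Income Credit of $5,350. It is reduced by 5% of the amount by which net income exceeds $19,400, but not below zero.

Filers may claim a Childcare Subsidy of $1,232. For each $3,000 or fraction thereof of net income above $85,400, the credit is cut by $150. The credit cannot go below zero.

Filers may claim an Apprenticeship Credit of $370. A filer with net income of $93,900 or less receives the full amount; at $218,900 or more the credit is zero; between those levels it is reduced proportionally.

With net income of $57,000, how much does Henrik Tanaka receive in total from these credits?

Earned Income Credit: 5% of the $37,600 excess over $19,400 is $1,880; credit = $5,350 − $1,880 = $3,470.
Childcare Subsidy: $57,000 is at or below the $85,400 threshold, so the full $1,232 applies.
Apprenticeship Credit: $57,000 is at or below the $93,900 threshold, so the full $370 applies.
Total: $3,470 + $1,232 + $370 = $5,072.

$5,072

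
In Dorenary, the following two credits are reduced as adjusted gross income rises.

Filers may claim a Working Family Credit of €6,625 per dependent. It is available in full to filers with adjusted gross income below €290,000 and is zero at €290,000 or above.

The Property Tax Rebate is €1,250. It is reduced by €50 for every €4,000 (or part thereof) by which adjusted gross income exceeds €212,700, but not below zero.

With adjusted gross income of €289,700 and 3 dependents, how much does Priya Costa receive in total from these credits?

€20,125

Working Family Credit: base = 3 × €6,625 = €19,875. €289,700 is below the €290,000 cutoff, so the full €19,875 applies.
Property Tax Rebate: income exceeds €212,700 by €77,000, which is 20 full-or-partial €4,000 increments; reduction = 20 × €50 = €1,000, leaving €250.
Total: €19,875 + €250 = €20,125.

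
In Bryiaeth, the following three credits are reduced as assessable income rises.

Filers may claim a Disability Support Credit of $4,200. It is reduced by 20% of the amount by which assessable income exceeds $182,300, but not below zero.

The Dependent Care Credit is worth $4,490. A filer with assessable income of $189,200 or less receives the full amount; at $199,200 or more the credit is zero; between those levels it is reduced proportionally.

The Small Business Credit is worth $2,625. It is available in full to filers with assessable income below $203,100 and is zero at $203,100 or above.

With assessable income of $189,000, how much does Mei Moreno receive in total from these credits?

$9,975

Disability Support Credit: 20% of the $6,700 excess over $182,300 is $1,340; credit = $4,200 − $1,340 = $2,860.
Dependent Care Credit: $189,000 is at or below the $189,200 threshold, so the full $4,490 applies.
Small Business Credit: $189,000 is below the $203,100 cutoff, so the full $2,625 applies.
Total: $2,860 + $4,490 + $2,625 = $9,975.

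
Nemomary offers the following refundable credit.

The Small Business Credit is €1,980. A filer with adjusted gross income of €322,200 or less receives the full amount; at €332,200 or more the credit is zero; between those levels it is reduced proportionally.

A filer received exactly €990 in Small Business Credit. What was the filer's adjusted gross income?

€990 is 990/1,980 of the full €1,980, so 990/1,980 of the €10,000 range has been used: income = €322,200 + €10,000 × 990/1,980 = €327,200.

€327,200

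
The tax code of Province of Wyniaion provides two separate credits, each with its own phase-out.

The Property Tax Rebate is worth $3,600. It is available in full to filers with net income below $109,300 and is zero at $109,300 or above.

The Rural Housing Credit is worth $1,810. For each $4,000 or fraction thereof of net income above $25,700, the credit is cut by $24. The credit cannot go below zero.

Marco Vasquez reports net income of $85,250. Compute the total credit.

$5,050

Property Tax Rebate: $85,250 is below the $109,300 cutoff, so the full $3,600 applies.
Rural Housing Credit: income exceeds $25,700 by $59,550, which is 15 full-or-partial $4,000 increments; reduction = 15 × $24 = $360, leaving $1,450.
Total: $3,600 + $1,450 = $5,050.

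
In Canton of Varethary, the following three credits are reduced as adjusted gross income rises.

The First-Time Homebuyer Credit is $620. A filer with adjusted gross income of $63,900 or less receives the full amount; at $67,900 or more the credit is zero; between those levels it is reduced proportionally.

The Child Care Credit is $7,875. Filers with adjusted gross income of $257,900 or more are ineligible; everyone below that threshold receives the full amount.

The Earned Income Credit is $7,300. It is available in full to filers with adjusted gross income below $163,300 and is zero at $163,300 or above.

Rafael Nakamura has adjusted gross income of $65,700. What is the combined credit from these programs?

First-Time Homebuyer Credit: $65,700 is $1,800 into a $4,000 phase-out range, leaving 2,200/4,000 of the credit: $620 × 2,200/4,000 = $341.
Child Care Credit: $65,700 is below the $257,900 cutoff, so the full $7,875 applies.
Earned Income Credit: $65,700 is below the $163,300 cutoff, so the full $7,300 applies.
Total: $341 + $7,875 + $7,300 = $15,516.

$15,516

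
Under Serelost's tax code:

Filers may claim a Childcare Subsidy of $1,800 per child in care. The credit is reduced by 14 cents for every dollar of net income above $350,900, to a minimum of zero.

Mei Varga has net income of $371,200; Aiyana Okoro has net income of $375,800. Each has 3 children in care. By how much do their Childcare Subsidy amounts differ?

$644

Mei ($371,200): Childcare Subsidy: base = 3 × $1,800 = $5,400. 14% of the $20,300 excess over $350,900 is $2,842; credit = $5,400 − $2,842 = $2,558.
Aiyana ($375,800): Childcare Subsidy: base = 3 × $1,800 = $5,400. 14% of the $24,900 excess over $350,900 is $3,486; credit = $5,400 − $3,486 = $1,914.
Difference: |$2,558 − $1,914| = $644.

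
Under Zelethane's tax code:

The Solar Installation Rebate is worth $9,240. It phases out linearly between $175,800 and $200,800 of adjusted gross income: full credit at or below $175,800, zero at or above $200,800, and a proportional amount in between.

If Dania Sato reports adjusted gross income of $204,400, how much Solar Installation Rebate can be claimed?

Solar Installation Rebate: $204,400 is at or above $200,800, so the credit is $0.

$0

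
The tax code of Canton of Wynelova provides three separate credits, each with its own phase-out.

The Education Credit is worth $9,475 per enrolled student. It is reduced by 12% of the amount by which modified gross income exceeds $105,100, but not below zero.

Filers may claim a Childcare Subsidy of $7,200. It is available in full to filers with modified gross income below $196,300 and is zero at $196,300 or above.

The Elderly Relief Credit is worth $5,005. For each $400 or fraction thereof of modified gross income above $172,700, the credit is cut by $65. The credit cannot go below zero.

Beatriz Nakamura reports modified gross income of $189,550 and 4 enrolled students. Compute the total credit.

$37,176

Education Credit: base = 4 × $9,475 = $37,900. 12% of the $84,450 excess over $105,100 is $10,134; credit = $37,900 − $10,134 = $27,766.
Childcare Subsidy: $189,550 is below the $196,300 cutoff, so the full $7,200 applies.
Elderly Relief Credit: income exceeds $172,700 by $16,850, which is 43 full-or-partial $400 increments; reduction = 43 × $65 = $2,795, leaving $2,210.
Total: $27,766 + $7,200 + $2,210 = $37,176.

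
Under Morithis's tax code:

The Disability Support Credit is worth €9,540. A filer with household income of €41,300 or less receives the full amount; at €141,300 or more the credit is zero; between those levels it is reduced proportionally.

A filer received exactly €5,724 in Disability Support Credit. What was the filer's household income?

€5,724 is 5,724/9,540 of the full €9,540, so 3,816/9,540 of the €100,000 range has been used: income = €41,300 + €100,000 × 3,816/9,540 = €81,300.

€81,300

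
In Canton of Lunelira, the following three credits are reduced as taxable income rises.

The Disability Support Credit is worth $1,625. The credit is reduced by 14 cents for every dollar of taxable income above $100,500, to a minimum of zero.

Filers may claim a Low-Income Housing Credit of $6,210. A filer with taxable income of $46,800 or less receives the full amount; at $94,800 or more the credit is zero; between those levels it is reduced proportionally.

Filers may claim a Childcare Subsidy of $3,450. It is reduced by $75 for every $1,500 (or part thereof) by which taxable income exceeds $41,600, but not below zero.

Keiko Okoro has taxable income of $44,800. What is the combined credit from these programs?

Disability Support Credit: $44,800 is at or below the $100,500 threshold, so the full $1,625 applies.
Low-Income Housing Credit: $44,800 is at or below the $46,800 threshold, so the full $6,210 applies.
Childcare Subsidy: income exceeds $41,600 by $3,200, which is 3 full-or-partial $1,500 increments; reduction = 3 × $75 = $225, leaving $3,225.
Total: $1,625 + $6,210 + $3,225 = $11,060.

$11,060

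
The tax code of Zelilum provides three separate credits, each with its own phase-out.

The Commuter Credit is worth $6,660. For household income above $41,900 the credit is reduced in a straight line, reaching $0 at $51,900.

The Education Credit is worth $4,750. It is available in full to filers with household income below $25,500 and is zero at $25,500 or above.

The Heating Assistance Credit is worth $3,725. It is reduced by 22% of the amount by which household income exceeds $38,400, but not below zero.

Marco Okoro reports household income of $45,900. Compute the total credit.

Commuter Credit: $45,900 is $4,000 into a $10,000 phase-out range, leaving 6,000/10,000 of the credit: $6,660 × 6,000/10,000 = $3,996.
Education Credit: $45,900 meets or exceeds the $25,500 cutoff, so the credit is $0.
Heating Assistance Credit: 22% of the $7,500 excess over $38,400 is $1,650; credit = $3,725 − $1,650 = $2,075.
Total: $3,996 + $0 + $2,075 = $6,071.

$6,071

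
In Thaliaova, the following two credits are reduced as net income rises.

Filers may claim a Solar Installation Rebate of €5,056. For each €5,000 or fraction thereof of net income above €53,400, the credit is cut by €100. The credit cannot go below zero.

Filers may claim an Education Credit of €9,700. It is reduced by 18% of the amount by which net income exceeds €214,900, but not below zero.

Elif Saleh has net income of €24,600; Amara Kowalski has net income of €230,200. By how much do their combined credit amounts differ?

Elif (€24,600): Solar Installation Rebate: €24,600 is at or below the €53,400 threshold, so the full €5,056 applies. Education Credit: €24,600 is at or below the €214,900 threshold, so the full €9,700 applies. total €5,056 + €9,700 = €14,756
Amara (€230,200): Solar Installation Rebate: income exceeds €53,400 by €176,800, which is 36 full-or-partial €5,000 increments; reduction = 36 × €100 = €3,600, leaving €1,456. Education Credit: 18% of the €15,300 excess over €214,900 is €2,754; credit = €9,700 − €2,754 = €6,946. total €1,456 + €6,946 = €8,402
Difference: |€14,756 − €8,402| = €6,354.

€6,354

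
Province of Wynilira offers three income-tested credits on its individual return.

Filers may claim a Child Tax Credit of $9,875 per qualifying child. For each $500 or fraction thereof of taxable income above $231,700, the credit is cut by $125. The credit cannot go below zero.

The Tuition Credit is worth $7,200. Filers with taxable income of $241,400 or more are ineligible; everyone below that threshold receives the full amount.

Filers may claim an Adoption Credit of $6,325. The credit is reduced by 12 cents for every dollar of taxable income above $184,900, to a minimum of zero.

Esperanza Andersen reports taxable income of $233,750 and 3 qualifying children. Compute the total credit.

$36,663

Child Tax Credit: base = 3 × $9,875 = $29,625. income exceeds $231,700 by $2,050, which is 5 full-or-partial $500 increments; reduction = 5 × $125 = $625, leaving $29,000.
Tuition Credit: $233,750 is below the $241,400 cutoff, so the full $7,200 applies.
Adoption Credit: 12% of the $48,850 excess over $184,900 is $5,862; credit = $6,325 − $5,862 = $463.
Total: $29,000 + $7,200 + $463 = $36,663.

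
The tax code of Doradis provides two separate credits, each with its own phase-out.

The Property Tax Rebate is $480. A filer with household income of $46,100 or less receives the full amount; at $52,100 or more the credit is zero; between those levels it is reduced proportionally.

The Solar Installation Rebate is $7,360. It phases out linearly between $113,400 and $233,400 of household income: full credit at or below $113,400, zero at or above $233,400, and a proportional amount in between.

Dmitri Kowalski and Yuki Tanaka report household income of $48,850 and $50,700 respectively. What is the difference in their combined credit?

$148

Dmitri ($48,850): Property Tax Rebate: $48,850 is $2,750 into a $6,000 phase-out range, leaving 3,250/6,000 of the credit: $480 × 3,250/6,000 = $260. Solar Installation Rebate: $48,850 is at or below the $113,400 threshold, so the full $7,360 applies. total $260 + $7,360 = $7,620
Yuki ($50,700): Property Tax Rebate: $50,700 is $4,600 into a $6,000 phase-out range, leaving 1,400/6,000 of the credit: $480 × 1,400/6,000 = $112. Solar Installation Rebate: $50,700 is at or below the $113,400 threshold, so the full $7,360 applies. total $112 + $7,360 = $7,472
Difference: |$7,620 − $7,472| = $148.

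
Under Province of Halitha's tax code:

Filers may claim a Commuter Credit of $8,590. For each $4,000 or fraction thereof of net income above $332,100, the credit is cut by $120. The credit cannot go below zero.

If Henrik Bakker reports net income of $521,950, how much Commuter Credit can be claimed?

$2,830

Commuter Credit: income exceeds $332,100 by $189,850, which is 48 full-or-partial $4,000 increments; reduction = 48 × $120 = $5,760, leaving $2,830.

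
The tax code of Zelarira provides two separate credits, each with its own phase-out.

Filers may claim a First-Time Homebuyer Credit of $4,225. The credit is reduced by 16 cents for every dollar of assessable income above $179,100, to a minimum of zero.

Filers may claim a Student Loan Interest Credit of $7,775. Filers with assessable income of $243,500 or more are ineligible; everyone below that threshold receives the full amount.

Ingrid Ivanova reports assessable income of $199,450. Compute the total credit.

First-Time Homebuyer Credit: 16% of the $20,350 excess over $179,100 is $3,256; credit = $4,225 − $3,256 = $969.
Student Loan Interest Credit: $199,450 is below the $243,500 cutoff, so the full $7,775 applies.
Total: $969 + $7,775 = $8,744.

$8,744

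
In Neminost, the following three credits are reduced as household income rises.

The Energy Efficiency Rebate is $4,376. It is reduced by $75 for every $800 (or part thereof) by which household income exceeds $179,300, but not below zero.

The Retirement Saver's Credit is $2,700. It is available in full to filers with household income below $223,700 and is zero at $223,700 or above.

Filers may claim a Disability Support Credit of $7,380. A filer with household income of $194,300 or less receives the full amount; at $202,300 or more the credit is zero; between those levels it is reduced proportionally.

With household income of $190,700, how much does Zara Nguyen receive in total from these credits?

$13,331

Energy Efficiency Rebate: income exceeds $179,300 by $11,400, which is 15 full-or-partial $800 increments; reduction = 15 × $75 = $1,125, leaving $3,251.
Retirement Saver's Credit: $190,700 is below the $223,700 cutoff, so the full $2,700 applies.
Disability Support Credit: $190,700 is at or below the $194,300 threshold, so the full $7,380 applies.
Total: $3,251 + $2,700 + $7,380 = $13,331.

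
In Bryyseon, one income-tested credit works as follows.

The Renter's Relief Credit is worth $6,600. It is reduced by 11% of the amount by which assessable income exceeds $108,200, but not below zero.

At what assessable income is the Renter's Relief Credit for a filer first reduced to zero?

$168,200

The credit falls by 11% of each dollar above $108,200, so it reaches zero when the excess is $6,600 / 11% = $60,000: income = $108,200 + $60,000 = $168,200.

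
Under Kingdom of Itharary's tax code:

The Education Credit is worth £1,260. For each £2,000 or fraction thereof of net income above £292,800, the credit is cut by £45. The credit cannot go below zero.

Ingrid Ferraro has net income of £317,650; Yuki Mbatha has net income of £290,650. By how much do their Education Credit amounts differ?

£585

Ingrid (£317,650): Education Credit: income exceeds £292,800 by £24,850, which is 13 full-or-partial £2,000 increments; reduction = 13 × £45 = £585, leaving £675.
Yuki (£290,650): Education Credit: £290,650 is at or below the £292,800 threshold, so the full £1,260 applies.
Difference: |£675 − £1,260| = £585.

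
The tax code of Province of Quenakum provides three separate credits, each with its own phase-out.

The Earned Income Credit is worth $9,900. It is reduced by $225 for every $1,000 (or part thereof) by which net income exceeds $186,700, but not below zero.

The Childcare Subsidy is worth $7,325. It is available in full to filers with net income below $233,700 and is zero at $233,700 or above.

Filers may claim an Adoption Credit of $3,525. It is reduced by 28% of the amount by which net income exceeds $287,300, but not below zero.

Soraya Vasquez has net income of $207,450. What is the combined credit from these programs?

$16,025

Earned Income Credit: income exceeds $186,700 by $20,750, which is 21 full-or-partial $1,000 increments; reduction = 21 × $225 = $4,725, leaving $5,175.
Childcare Subsidy: $207,450 is below the $233,700 cutoff, so the full $7,325 applies.
Adoption Credit: $207,450 is at or below the $287,300 threshold, so the full $3,525 applies.
Total: $5,175 + $7,325 + $3,525 = $16,025.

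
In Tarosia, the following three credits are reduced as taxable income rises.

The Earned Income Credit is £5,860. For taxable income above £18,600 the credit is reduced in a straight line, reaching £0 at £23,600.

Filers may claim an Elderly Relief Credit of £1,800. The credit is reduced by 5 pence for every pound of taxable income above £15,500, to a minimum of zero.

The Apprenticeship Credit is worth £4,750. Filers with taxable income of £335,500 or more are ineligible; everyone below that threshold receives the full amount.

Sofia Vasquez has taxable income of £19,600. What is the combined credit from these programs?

Earned Income Credit: £19,600 is £1,000 into a £5,000 phase-out range, leaving 4,000/5,000 of the credit: £5,860 × 4,000/5,000 = £4,688.
Elderly Relief Credit: 5% of the £4,100 excess over £15,500 is £205; credit = £1,800 − £205 = £1,595.
Apprenticeship Credit: £19,600 is below the £335,500 cutoff, so the full £4,750 applies.
Total: £4,688 + £1,595 + £4,750 = £11,033.

£11,033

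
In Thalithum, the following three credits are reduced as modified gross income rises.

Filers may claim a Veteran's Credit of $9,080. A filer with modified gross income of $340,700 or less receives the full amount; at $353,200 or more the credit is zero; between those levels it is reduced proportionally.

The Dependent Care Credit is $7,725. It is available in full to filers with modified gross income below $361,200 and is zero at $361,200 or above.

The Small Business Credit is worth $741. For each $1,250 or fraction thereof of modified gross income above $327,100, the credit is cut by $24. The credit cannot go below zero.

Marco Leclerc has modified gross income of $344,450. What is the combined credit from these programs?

Veteran's Credit: $344,450 is $3,750 into a $12,500 phase-out range, leaving 8,750/12,500 of the credit: $9,080 × 8,750/12,500 = $6,356.
Dependent Care Credit: $344,450 is below the $361,200 cutoff, so the full $7,725 applies.
Small Business Credit: income exceeds $327,100 by $17,350, which is 14 full-or-partial $1,250 increments; reduction = 14 × $24 = $336, leaving $405.
Total: $6,356 + $7,725 + $405 = $14,486.

$14,486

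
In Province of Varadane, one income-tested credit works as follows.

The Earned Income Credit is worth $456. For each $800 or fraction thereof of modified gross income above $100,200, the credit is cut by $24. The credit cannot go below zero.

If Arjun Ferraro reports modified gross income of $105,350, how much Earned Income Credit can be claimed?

$288

Earned Income Credit: income exceeds $100,200 by $5,150, which is 7 full-or-partial $800 increments; reduction = 7 × $24 = $168, leaving $288.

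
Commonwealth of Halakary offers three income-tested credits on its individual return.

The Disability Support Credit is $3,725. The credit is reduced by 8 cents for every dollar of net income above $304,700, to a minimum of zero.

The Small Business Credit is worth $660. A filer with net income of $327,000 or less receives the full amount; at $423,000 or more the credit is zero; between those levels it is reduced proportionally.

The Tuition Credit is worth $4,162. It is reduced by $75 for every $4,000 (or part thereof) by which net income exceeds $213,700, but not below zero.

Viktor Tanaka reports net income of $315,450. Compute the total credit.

$5,737

Disability Support Credit: 8% of the $10,750 excess over $304,700 is $860; credit = $3,725 − $860 = $2,865.
Small Business Credit: $315,450 is at or below the $327,000 threshold, so the full $660 applies.
Tuition Credit: income exceeds $213,700 by $101,750, which is 26 full-or-partial $4,000 increments; reduction = 26 × $75 = $1,950, leaving $2,212.
Total: $2,865 + $660 + $2,212 = $5,737.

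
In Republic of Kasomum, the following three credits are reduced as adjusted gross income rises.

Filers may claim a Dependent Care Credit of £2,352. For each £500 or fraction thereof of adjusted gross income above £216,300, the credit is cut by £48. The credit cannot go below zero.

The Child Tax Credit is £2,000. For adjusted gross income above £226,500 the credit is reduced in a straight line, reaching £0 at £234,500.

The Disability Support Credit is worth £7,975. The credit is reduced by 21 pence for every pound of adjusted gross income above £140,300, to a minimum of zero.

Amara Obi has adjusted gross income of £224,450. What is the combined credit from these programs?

Dependent Care Credit: income exceeds £216,300 by £8,150, which is 17 full-or-partial £500 increments; reduction = 17 × £48 = £816, leaving £1,536.
Child Tax Credit: £224,450 is at or below the £226,500 threshold, so the full £2,000 applies.
Disability Support Credit: 21% of the £84,150 excess over £140,300 is £17,671.50 ≥ base, so the credit is £0.
Total: £1,536 + £2,000 + £0 = £3,536.

£3,536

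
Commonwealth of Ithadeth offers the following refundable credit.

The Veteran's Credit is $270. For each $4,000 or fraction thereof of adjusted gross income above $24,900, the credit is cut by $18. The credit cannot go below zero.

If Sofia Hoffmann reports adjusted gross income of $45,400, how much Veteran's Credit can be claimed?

$162

Veteran's Credit: income exceeds $24,900 by $20,500, which is 6 full-or-partial $4,000 increments; reduction = 6 × $18 = $108, leaving $162.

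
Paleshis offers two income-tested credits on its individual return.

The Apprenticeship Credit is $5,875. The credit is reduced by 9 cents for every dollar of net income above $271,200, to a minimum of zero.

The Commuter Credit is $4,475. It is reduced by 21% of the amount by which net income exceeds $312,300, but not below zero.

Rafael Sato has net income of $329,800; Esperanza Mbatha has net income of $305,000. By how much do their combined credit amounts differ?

$5,907

Rafael ($329,800): Apprenticeship Credit: 9% of the $58,600 excess over $271,200 is $5,274; credit = $5,875 − $5,274 = $601. Commuter Credit: 21% of the $17,500 excess over $312,300 is $3,675; credit = $4,475 − $3,675 = $800. total $601 + $800 = $1,401
Esperanza ($305,000): Apprenticeship Credit: 9% of the $33,800 excess over $271,200 is $3,042; credit = $5,875 − $3,042 = $2,833. Commuter Credit: $305,000 is at or below the $312,300 threshold, so the full $4,475 applies. total $2,833 + $4,475 = $7,308
Difference: |$1,401 − $7,308| = $5,907.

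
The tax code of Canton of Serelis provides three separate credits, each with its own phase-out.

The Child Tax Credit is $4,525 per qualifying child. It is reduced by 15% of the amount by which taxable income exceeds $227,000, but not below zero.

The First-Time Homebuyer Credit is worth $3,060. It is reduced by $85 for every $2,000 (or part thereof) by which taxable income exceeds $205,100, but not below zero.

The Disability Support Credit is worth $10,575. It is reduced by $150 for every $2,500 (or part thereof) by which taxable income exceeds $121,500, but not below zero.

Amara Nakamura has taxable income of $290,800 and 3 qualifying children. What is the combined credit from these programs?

$4,380

Child Tax Credit: base = 3 × $4,525 = $13,575. 15% of the $63,800 excess over $227,000 is $9,570; credit = $13,575 − $9,570 = $4,005.
First-Time Homebuyer Credit: income exceeds $205,100 by $85,700 → 43 increments × $85 = $3,655 ≥ base, so the credit is $0.
Disability Support Credit: income exceeds $121,500 by $169,300, which is 68 full-or-partial $2,500 increments; reduction = 68 × $150 = $10,200, leaving $375.
Total: $4,005 + $0 + $375 = $4,380.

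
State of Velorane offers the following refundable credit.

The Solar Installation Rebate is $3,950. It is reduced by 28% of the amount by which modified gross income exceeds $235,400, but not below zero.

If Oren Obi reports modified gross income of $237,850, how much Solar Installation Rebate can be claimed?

$3,264

Solar Installation Rebate: 28% of the $2,450 excess over $235,400 is $686; credit = $3,950 − $686 = $3,264.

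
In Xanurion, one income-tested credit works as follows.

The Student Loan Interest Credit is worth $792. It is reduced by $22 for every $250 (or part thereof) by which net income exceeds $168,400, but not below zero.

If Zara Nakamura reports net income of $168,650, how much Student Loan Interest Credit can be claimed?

Student Loan Interest Credit: income exceeds $168,400 by $250, which is 1 full-or-partial $250 increment; reduction = 1 × $22 = $22, leaving $770.

$770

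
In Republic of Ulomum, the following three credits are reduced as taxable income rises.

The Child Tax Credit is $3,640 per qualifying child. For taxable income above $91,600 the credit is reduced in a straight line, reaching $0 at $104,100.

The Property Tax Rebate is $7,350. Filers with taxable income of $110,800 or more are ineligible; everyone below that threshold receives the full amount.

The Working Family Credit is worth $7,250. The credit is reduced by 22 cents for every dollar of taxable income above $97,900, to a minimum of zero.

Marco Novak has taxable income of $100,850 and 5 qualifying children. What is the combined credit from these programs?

Child Tax Credit: base = 5 × $3,640 = $18,200. $100,850 is $9,250 into a $12,500 phase-out range, leaving 3,250/12,500 of the credit: $18,200 × 3,250/12,500 = $4,732.
Property Tax Rebate: $100,850 is below the $110,800 cutoff, so the full $7,350 applies.
Working Family Credit: 22% of the $2,950 excess over $97,900 is $649; credit = $7,250 − $649 = $6,601.
Total: $4,732 + $7,350 + $6,601 = $18,683.

$18,683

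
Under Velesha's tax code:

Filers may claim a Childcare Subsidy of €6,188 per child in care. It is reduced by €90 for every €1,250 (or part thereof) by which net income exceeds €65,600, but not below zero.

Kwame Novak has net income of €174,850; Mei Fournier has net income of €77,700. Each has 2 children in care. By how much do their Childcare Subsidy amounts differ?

€7,020

Kwame (€174,850): Childcare Subsidy: base = 2 × €6,188 = €12,376. income exceeds €65,600 by €109,250, which is 88 full-or-partial €1,250 increments; reduction = 88 × €90 = €7,920, leaving €4,456.
Mei (€77,700): Childcare Subsidy: base = 2 × €6,188 = €12,376. income exceeds €65,600 by €12,100, which is 10 full-or-partial €1,250 increments; reduction = 10 × €90 = €900, leaving €11,476.
Difference: |€4,456 − €11,476| = €7,020.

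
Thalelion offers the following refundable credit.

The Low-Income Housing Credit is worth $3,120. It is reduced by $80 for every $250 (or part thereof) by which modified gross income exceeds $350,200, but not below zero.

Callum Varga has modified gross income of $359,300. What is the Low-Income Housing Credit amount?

Low-Income Housing Credit: income exceeds $350,200 by $9,100, which is 37 full-or-partial $250 increments; reduction = 37 × $80 = $2,960, leaving $160.

$160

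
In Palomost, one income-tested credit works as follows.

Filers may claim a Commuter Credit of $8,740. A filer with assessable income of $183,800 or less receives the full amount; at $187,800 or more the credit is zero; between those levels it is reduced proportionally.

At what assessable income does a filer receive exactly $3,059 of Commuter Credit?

$3,059 is 3,059/8,740 of the full $8,740, so 5,681/8,740 of the $4,000 range has been used: income = $183,800 + $4,000 × 5,681/8,740 = $186,400.

$186,400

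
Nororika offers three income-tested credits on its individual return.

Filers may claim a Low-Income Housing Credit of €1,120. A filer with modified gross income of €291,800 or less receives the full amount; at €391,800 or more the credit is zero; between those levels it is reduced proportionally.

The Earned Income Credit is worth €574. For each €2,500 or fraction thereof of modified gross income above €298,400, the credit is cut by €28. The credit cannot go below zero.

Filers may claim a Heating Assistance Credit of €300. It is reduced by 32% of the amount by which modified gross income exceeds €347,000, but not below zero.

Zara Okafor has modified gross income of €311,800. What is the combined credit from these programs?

Low-Income Housing Credit: €311,800 is €20,000 into a €100,000 phase-out range, leaving 80,000/100,000 of the credit: €1,120 × 80,000/100,000 = €896.
Earned Income Credit: income exceeds €298,400 by €13,400, which is 6 full-or-partial €2,500 increments; reduction = 6 × €28 = €168, leaving €406.
Heating Assistance Credit: €311,800 is at or below the €347,000 threshold, so the full €300 applies.
Total: €896 + €406 + €300 = €1,602.

€1,602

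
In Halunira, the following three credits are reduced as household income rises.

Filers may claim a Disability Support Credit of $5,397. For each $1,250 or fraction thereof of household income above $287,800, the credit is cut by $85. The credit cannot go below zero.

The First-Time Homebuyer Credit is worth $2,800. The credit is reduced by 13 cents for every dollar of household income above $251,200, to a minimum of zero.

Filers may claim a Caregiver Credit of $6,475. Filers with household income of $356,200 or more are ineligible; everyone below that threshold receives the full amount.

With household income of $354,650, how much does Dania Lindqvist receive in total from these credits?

Disability Support Credit: income exceeds $287,800 by $66,850, which is 54 full-or-partial $1,250 increments; reduction = 54 × $85 = $4,590, leaving $807.
First-Time Homebuyer Credit: 13% of the $103,450 excess over $251,200 is $13,448.50 ≥ base, so the credit is $0.
Caregiver Credit: $354,650 is below the $356,200 cutoff, so the full $6,475 applies.
Total: $807 + $0 + $6,475 = $7,282.

$7,282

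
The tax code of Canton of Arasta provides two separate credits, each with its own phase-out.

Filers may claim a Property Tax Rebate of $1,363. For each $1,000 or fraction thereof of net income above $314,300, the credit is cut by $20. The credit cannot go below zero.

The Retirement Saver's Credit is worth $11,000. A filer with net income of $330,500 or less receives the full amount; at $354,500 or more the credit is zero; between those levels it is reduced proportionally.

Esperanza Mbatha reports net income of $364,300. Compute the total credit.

$363

Property Tax Rebate: income exceeds $314,300 by $50,000, which is 50 full-or-partial $1,000 increments; reduction = 50 × $20 = $1,000, leaving $363.
Retirement Saver's Credit: $364,300 is at or above $354,500, so the credit is $0.
Total: $363 + $0 = $363.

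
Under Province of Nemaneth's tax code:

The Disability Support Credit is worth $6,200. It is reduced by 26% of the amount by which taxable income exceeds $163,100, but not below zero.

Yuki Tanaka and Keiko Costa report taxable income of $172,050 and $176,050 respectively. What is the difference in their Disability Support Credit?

Yuki ($172,050): Disability Support Credit: 26% of the $8,950 excess over $163,100 is $2,327; credit = $6,200 − $2,327 = $3,873.
Keiko ($176,050): Disability Support Credit: 26% of the $12,950 excess over $163,100 is $3,367; credit = $6,200 − $3,367 = $2,833.
Difference: |$3,873 − $2,833| = $1,040.

$1,040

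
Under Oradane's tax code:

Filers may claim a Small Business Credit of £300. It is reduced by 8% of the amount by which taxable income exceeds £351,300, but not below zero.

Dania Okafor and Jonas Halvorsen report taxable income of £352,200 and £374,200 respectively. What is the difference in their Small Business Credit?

£228

Dania (£352,200): Small Business Credit: 8% of the £900 excess over £351,300 is £72; credit = £300 − £72 = £228.
Jonas (£374,200): Small Business Credit: 8% of the £22,900 excess over £351,300 is £1,832 ≥ base, so the credit is £0.
Difference: |£228 − £0| = £228.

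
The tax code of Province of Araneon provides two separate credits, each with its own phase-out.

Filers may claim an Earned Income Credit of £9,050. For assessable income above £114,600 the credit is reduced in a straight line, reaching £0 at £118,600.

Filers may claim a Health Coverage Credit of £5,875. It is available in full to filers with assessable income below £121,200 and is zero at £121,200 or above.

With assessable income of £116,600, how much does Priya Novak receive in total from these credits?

£10,400

Earned Income Credit: £116,600 is £2,000 into a £4,000 phase-out range, leaving 2,000/4,000 of the credit: £9,050 × 2,000/4,000 = £4,525.
Health Coverage Credit: £116,600 is below the £121,200 cutoff, so the full £5,875 applies.
Total: £4,525 + £5,875 = £10,400.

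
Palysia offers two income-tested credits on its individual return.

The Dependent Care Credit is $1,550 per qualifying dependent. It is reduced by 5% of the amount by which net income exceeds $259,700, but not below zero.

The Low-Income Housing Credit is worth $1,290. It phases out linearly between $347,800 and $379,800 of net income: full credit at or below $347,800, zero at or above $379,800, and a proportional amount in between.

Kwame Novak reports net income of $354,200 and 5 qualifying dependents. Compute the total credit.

$4,057

Dependent Care Credit: base = 5 × $1,550 = $7,750. 5% of the $94,500 excess over $259,700 is $4,725; credit = $7,750 − $4,725 = $3,025.
Low-Income Housing Credit: $354,200 is $6,400 into a $32,000 phase-out range, leaving 25,600/32,000 of the credit: $1,290 × 25,600/32,000 = $1,032.
Total: $3,025 + $1,032 = $4,057.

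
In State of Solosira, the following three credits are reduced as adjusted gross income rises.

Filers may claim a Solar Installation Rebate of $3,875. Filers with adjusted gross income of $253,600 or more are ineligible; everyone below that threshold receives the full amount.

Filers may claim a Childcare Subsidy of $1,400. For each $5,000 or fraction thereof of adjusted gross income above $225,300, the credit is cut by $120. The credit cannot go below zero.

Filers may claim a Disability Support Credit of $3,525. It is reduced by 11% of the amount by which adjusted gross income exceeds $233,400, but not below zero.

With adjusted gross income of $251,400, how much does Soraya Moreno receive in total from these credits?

Solar Installation Rebate: $251,400 is below the $253,600 cutoff, so the full $3,875 applies.
Childcare Subsidy: income exceeds $225,300 by $26,100, which is 6 full-or-partial $5,000 increments; reduction = 6 × $120 = $720, leaving $680.
Disability Support Credit: 11% of the $18,000 excess over $233,400 is $1,980; credit = $3,525 − $1,980 = $1,545.
Total: $3,875 + $680 + $1,545 = $6,100.

$6,100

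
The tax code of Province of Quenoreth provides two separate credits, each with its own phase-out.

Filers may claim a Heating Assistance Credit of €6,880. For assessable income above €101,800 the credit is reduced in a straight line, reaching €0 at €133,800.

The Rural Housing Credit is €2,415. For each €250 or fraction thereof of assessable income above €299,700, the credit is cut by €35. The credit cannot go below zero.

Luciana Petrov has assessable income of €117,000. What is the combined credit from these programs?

Heating Assistance Credit: €117,000 is €15,200 into a €32,000 phase-out range, leaving 16,800/32,000 of the credit: €6,880 × 16,800/32,000 = €3,612.
Rural Housing Credit: €117,000 is at or below the €299,700 threshold, so the full €2,415 applies.
Total: €3,612 + €2,415 = €6,027.

€6,027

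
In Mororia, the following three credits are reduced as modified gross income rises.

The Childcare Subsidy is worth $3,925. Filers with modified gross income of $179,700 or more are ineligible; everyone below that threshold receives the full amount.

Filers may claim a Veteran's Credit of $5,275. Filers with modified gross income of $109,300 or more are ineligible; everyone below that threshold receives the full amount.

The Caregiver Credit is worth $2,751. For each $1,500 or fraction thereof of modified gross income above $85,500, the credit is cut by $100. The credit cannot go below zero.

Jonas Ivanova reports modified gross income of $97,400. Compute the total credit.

$11,151

Childcare Subsidy: $97,400 is below the $179,700 cutoff, so the full $3,925 applies.
Veteran's Credit: $97,400 is below the $109,300 cutoff, so the full $5,275 applies.
Caregiver Credit: income exceeds $85,500 by $11,900, which is 8 full-or-partial $1,500 increments; reduction = 8 × $100 = $800, leaving $1,951.
Total: $3,925 + $5,275 + $1,951 = $11,151.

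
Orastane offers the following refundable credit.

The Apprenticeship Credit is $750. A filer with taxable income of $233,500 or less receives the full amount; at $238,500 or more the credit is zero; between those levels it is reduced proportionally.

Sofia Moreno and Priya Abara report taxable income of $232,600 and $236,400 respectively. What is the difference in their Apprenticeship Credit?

$435

Sofia ($232,600): Apprenticeship Credit: $232,600 is at or below the $233,500 threshold, so the full $750 applies.
Priya ($236,400): Apprenticeship Credit: $236,400 is $2,900 into a $5,000 phase-out range, leaving 2,100/5,000 of the credit: $750 × 2,100/5,000 = $315.
Difference: |$750 − $315| = $435.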